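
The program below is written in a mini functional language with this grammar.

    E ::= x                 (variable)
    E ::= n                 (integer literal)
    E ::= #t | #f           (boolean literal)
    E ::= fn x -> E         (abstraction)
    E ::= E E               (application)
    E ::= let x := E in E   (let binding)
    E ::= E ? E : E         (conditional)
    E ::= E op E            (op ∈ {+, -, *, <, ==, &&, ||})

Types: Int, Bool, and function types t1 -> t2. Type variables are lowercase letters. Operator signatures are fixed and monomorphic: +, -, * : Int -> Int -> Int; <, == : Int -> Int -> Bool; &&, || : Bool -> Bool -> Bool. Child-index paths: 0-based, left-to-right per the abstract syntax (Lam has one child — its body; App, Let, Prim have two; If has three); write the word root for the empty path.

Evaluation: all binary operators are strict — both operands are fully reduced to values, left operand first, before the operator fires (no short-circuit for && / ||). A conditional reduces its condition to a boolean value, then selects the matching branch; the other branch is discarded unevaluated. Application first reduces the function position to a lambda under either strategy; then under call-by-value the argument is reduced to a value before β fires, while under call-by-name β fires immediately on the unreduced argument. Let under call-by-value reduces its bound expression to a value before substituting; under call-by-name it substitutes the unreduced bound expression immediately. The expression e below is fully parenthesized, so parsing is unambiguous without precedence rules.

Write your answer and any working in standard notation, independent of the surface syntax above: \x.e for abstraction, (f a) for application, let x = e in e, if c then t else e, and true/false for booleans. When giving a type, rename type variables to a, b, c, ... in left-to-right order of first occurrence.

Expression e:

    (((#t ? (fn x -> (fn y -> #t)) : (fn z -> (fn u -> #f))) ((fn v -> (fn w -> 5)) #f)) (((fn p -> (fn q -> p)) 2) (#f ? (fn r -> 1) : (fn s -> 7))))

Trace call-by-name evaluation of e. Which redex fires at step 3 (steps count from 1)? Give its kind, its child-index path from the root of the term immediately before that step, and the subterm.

Answer: beta at root : ((\y.true) (((\p.(\q.p)) 2) (if false then (\r.1) else (\s.7))))

Trace:
step 0: (((if true then (\x.(\y.true)) else (\z.(\u.false))) ((\v.(\w.5)) false)) (((\p.(\q.p)) 2) (if false then (\r.1) else (\s.7))))
step 1: [if@0.0] (((\x.(\y.true)) ((\v.(\w.5)) false)) (((\p.(\q.p)) 2) (if false then (\r.1) else (\s.7))))
step 2: [beta@0] ((\y.true) (((\p.(\q.p)) 2) (if false then (\r.1) else (\s.7))))
step 3: [beta@root] true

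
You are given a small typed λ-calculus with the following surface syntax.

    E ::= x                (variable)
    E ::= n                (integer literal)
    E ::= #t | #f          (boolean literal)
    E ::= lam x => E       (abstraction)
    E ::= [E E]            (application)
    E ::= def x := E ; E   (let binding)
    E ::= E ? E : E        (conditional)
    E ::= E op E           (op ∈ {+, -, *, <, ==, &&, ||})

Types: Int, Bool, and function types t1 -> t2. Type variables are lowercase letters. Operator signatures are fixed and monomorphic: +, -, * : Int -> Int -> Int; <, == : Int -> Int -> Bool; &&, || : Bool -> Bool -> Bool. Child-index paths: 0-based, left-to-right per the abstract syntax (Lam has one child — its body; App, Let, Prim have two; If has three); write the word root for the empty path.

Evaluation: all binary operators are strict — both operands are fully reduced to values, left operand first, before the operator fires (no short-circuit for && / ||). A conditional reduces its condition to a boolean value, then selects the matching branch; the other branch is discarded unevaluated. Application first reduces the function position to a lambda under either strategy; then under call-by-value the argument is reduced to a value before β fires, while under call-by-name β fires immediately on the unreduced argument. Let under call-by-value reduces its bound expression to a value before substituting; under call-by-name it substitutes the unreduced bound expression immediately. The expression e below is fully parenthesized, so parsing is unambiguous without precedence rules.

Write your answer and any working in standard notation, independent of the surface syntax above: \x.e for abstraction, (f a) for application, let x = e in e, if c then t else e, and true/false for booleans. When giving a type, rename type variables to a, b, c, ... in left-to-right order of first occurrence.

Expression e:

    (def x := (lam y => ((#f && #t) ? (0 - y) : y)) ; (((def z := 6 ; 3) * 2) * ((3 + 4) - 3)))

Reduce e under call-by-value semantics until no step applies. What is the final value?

Answer: 24

Trace:
step 0: (let x = (\y.(if (false && true) then (0 - y) else y)) in (((let z = 6 in 3) * 2) * ((3 + 4) - 3)))
step 1: [let@root] (((let z = 6 in 3) * 2) * ((3 + 4) - 3))
step 2: [let@0.0] ((3 * 2) * ((3 + 4) - 3))
step 3: [delta@0] (6 * ((3 + 4) - 3))
step 4: [delta@1.0] (6 * (7 - 3))
step 5: [delta@1] (6 * 4)
step 6: [delta@root] 24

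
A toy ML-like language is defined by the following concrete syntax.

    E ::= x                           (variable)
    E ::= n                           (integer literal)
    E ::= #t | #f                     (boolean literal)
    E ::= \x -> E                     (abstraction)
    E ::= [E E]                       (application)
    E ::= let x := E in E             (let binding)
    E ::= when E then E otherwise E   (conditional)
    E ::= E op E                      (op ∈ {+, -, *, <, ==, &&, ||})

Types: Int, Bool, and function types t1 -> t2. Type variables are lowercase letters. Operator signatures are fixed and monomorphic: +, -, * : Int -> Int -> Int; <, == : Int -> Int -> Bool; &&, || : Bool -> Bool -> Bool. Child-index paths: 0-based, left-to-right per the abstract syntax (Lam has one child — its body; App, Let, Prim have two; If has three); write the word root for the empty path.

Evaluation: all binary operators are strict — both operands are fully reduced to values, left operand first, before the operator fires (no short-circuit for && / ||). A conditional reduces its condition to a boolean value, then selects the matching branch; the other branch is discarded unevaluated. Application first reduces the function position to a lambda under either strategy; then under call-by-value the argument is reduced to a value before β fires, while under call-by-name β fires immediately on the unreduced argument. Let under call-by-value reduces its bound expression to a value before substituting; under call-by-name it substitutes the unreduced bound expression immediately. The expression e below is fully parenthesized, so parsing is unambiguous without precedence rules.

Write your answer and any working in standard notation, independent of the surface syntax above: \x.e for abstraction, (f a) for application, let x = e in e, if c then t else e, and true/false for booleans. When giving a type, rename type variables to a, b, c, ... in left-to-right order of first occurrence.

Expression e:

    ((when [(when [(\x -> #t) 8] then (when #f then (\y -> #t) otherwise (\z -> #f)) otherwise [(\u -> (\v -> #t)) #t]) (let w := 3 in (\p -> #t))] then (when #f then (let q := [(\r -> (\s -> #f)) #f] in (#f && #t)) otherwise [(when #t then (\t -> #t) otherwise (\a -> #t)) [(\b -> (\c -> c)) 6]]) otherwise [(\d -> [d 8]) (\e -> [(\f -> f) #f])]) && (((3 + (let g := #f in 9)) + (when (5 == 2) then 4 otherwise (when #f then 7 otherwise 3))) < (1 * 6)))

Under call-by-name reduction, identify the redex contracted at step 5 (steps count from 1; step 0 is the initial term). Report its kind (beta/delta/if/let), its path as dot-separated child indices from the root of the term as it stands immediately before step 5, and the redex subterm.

Answer: if at 0 : (if false then (if false then (let q = ((\r.(\s.false)) false) in (false && true)) else ((if true then (\t.true) else (\a.true)) ((\b.(\c.c)) 6))) else ((\d.(d 8)) (\e.((\f.f) false))))

Derivation:
step 0: ((if ((if ((\x.true) 8) then (if false then (\y.true) else (\z.false)) else ((\u.(\v.true)) true)) (let w = 3 in (\p.true))) then (if false then (let q = ((\r.(\s.false)) false) in (false && true)) else ((if true then (\t.true) else (\a.true)) ((\b.(\c.c)) 6))) else ((\d.(d 8)) (\e.((\f.f) false)))) && (((3 + (let g = false in 9)) + (if (5 == 2) then 4 else (if false then 7 else 3))) < (1 * 6)))
step 1: [beta@0.0.0.0] ((if ((if true then (if false then (\y.true) else (\z.false)) else ((\u.(\v.true)) true)) (let w = 3 in (\p.true))) then (if false then (let q = ((\r.(\s.false)) false) in (false && true)) else ((if true then (\t.true) else (\a.true)) ((\b.(\c.c)) 6))) else ((\d.(d 8)) (\e.((\f.f) false)))) && (((3 + (let g = false in 9)) + (if (5 == 2) then 4 else (if false then 7 else 3))) < (1 * 6)))
step 2: [if@0.0.0] ((if ((if false then (\y.true) else (\z.false)) (let w = 3 in (\p.true))) then (if false then (let q = ((\r.(\s.false)) false) in (false && true)) else ((if true then (\t.true) else (\a.true)) ((\b.(\c.c)) 6))) else ((\d.(d 8)) (\e.((\f.f) false)))) && (((3 + (let g = false in 9)) + (if (5 == 2) then 4 else (if false then 7 else 3))) < (1 * 6)))
step 3: [if@0.0.0] ((if ((\z.false) (let w = 3 in (\p.true))) then (if false then (let q = ((\r.(\s.false)) false) in (false && true)) else ((if true then (\t.true) else (\a.true)) ((\b.(\c.c)) 6))) else ((\d.(d 8)) (\e.((\f.f) false)))) && (((3 + (let g = false in 9)) + (if (5 == 2) then 4 else (if false then 7 else 3))) < (1 * 6)))
step 4: [beta@0.0] ((if false then (if false then (let q = ((\r.(\s.false)) false) in (false && true)) else ((if true then (\t.true) else (\a.true)) ((\b.(\c.c)) 6))) else ((\d.(d 8)) (\e.((\f.f) false)))) && (((3 + (let g = false in 9)) + (if (5 == 2) then 4 else (if false then 7 else 3))) < (1 * 6)))
step 5: [if@0] (((\d.(d 8)) (\e.((\f.f) false))) && (((3 + (let g = false in 9)) + (if (5 == 2) then 4 else (if false then 7 else 3))) < (1 * 6)))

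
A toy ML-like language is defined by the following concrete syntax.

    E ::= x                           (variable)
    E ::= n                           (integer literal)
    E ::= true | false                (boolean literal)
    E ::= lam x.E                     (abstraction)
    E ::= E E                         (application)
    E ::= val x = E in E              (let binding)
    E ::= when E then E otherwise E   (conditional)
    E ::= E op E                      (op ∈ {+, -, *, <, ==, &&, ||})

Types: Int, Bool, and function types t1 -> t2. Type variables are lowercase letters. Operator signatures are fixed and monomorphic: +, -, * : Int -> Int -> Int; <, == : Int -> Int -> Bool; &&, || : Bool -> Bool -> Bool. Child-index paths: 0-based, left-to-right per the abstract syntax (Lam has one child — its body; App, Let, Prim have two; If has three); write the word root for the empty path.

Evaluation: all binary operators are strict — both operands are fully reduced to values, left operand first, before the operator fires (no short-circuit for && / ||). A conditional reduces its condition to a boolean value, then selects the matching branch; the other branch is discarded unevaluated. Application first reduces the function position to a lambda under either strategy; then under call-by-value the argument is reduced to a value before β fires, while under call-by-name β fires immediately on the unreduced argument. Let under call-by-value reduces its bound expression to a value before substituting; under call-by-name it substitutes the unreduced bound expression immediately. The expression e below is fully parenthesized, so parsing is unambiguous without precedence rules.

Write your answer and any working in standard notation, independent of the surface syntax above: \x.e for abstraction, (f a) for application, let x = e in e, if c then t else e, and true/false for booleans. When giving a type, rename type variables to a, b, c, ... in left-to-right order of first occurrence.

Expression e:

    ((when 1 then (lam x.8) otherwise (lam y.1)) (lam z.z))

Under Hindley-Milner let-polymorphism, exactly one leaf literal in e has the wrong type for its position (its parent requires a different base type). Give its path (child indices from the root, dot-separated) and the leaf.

Answer: 0.0 : 1

Trace:
  unify Int ~ Bool
  FAIL: mismatch Int ~ Bool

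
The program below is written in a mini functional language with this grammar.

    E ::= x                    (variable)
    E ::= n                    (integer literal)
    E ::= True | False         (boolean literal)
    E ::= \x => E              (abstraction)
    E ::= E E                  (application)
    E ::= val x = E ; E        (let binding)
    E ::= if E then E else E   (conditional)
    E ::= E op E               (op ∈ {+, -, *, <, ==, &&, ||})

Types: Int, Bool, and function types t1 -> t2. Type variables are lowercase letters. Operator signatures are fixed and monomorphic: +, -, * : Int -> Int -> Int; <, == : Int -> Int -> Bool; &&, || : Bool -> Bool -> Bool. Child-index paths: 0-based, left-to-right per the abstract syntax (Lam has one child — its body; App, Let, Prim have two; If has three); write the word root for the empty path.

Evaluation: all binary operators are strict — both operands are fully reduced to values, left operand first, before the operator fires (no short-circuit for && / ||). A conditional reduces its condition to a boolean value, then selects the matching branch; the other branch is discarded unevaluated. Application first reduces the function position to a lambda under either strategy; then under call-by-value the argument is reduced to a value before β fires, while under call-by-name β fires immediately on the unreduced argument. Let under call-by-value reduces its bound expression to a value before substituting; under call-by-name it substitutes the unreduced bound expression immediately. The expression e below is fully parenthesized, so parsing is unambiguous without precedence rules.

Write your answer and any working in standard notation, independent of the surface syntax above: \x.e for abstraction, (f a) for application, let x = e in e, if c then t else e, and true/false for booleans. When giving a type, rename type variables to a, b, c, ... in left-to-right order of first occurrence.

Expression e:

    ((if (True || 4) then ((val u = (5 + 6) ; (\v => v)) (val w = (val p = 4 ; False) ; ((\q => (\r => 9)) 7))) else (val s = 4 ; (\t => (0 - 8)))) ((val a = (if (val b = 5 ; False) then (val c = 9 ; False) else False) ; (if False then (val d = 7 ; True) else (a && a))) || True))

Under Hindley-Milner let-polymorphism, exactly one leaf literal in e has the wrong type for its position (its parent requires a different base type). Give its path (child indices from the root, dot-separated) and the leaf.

Working:
  unify Bool ~ Bool
  unify Int ~ Bool
  FAIL: mismatch Int ~ Bool

Answer: 0.0.1 : 4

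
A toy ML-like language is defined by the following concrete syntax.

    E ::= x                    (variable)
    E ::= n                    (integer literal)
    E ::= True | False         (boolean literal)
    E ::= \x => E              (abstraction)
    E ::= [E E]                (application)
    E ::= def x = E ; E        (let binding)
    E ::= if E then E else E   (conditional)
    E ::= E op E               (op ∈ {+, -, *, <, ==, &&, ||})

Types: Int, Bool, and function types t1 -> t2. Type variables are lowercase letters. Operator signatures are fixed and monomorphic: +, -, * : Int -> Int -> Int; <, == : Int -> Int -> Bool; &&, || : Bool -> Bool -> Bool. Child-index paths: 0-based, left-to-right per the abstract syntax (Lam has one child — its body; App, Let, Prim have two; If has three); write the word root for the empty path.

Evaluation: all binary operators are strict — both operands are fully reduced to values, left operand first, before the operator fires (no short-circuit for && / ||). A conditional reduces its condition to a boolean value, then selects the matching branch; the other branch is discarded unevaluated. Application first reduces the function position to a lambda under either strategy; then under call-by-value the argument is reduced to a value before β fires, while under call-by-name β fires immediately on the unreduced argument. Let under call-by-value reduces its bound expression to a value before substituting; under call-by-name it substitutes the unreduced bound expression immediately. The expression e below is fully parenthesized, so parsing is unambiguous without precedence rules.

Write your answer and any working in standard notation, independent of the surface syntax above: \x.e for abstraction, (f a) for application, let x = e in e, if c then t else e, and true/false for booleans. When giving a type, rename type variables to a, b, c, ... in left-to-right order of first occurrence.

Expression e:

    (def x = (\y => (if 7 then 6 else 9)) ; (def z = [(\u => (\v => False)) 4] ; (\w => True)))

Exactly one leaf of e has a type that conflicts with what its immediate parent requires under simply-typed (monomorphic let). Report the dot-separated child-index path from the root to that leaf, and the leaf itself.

Working:
  unify Int ~ Bool
  FAIL: mismatch Int ~ Bool

Answer: 0.0.0 : 7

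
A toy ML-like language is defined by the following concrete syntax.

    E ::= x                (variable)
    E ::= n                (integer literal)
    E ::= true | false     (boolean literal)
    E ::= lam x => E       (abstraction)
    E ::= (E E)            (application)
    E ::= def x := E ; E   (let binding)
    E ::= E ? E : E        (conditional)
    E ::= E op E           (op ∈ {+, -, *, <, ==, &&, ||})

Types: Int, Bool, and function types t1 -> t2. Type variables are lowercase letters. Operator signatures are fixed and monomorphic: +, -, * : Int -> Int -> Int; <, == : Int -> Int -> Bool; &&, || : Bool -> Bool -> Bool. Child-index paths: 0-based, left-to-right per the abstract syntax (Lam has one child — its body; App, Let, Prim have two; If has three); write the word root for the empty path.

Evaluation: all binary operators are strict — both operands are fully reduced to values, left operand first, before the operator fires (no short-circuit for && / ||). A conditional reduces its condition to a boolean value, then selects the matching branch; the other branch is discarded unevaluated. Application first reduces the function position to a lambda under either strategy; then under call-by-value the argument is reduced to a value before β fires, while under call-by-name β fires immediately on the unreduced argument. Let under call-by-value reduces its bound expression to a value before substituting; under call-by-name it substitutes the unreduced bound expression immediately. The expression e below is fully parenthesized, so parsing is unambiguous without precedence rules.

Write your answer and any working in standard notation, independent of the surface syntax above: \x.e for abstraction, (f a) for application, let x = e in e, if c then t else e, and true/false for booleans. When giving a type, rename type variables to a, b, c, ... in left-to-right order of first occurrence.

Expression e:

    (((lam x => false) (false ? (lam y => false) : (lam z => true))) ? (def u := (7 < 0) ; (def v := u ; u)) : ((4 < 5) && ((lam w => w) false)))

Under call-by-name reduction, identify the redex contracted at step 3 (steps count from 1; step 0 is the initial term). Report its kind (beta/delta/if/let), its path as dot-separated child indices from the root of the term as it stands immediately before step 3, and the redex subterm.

Answer: delta at 0 : (4 < 5)

Trace:
step 0: (if ((\x.false) (if false then (\y.false) else (\z.true))) then (let u = (7 < 0) in (let v = u in u)) else ((4 < 5) && ((\w.w) false)))
step 1: [beta@0] (if false then (let u = (7 < 0) in (let v = u in u)) else ((4 < 5) && ((\w.w) false)))
step 2: [if@root] ((4 < 5) && ((\w.w) false))
step 3: [delta@0] (true && ((\w.w) false))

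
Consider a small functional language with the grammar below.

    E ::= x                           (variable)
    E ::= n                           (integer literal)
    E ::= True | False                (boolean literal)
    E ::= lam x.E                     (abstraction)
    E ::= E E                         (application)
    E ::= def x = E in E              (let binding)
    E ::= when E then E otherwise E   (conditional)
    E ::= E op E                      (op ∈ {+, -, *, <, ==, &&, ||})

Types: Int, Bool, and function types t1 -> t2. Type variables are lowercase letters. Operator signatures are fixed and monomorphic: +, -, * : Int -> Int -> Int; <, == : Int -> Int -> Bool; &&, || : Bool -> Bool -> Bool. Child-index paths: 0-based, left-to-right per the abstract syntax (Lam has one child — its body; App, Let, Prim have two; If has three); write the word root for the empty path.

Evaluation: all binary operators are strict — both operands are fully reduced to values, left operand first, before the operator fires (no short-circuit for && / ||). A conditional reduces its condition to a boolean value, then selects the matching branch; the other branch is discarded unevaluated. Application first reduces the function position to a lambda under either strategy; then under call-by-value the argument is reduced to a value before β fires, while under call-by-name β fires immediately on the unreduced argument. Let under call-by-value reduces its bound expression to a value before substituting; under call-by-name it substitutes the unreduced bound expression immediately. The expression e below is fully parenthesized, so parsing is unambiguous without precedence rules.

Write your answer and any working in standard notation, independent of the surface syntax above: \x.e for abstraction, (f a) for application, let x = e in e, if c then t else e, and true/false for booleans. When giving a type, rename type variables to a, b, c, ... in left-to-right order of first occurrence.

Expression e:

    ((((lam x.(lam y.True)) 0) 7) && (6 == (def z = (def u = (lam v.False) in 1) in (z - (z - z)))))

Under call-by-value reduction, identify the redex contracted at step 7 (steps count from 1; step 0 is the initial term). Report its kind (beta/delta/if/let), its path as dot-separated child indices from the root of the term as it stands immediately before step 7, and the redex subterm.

Answer: delta at 1 : (6 == 1)

Trace:
step 0: ((((\x.(\y.true)) 0) 7) && (6 == (let z = (let u = (\v.false) in 1) in (z - (z - z)))))
step 1: [beta@0.0] (((\y.true) 7) && (6 == (let z = (let u = (\v.false) in 1) in (z - (z - z)))))
step 2: [beta@0] (true && (6 == (let z = (let u = (\v.false) in 1) in (z - (z - z)))))
step 3: [let@1.1.0] (true && (6 == (let z = 1 in (z - (z - z)))))
step 4: [let@1.1] (true && (6 == (1 - (1 - 1))))
step 5: [delta@1.1.1] (true && (6 == (1 - 0)))
step 6: [delta@1.1] (true && (6 == 1))
step 7: [delta@1] (true && false)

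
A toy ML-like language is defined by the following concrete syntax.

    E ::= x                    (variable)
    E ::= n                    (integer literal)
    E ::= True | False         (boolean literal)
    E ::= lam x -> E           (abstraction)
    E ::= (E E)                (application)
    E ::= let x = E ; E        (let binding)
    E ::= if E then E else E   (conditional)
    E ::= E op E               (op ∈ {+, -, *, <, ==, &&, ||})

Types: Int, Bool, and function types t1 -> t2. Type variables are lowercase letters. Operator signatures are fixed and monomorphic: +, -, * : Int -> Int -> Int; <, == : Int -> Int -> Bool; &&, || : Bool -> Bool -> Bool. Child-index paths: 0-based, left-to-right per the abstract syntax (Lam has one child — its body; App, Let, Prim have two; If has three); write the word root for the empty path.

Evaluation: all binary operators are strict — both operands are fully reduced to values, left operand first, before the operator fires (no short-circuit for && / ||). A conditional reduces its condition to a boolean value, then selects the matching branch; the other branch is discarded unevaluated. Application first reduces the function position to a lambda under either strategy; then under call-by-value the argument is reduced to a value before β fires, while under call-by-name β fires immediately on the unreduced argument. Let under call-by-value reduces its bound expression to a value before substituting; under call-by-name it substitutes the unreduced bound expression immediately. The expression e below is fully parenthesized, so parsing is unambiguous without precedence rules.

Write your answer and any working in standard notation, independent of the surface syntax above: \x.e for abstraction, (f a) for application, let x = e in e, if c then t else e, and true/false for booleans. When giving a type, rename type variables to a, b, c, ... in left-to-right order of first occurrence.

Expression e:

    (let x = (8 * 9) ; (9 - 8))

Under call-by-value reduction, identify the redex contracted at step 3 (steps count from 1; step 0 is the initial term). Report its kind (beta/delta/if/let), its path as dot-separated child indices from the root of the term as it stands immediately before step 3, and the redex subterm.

Trace:
step 0: (let x = (8 * 9) in (9 - 8))
step 1: [delta@0] (let x = 72 in (9 - 8))
step 2: [let@root] (9 - 8)
step 3: [delta@root] 1

Answer: delta at root : (9 - 8)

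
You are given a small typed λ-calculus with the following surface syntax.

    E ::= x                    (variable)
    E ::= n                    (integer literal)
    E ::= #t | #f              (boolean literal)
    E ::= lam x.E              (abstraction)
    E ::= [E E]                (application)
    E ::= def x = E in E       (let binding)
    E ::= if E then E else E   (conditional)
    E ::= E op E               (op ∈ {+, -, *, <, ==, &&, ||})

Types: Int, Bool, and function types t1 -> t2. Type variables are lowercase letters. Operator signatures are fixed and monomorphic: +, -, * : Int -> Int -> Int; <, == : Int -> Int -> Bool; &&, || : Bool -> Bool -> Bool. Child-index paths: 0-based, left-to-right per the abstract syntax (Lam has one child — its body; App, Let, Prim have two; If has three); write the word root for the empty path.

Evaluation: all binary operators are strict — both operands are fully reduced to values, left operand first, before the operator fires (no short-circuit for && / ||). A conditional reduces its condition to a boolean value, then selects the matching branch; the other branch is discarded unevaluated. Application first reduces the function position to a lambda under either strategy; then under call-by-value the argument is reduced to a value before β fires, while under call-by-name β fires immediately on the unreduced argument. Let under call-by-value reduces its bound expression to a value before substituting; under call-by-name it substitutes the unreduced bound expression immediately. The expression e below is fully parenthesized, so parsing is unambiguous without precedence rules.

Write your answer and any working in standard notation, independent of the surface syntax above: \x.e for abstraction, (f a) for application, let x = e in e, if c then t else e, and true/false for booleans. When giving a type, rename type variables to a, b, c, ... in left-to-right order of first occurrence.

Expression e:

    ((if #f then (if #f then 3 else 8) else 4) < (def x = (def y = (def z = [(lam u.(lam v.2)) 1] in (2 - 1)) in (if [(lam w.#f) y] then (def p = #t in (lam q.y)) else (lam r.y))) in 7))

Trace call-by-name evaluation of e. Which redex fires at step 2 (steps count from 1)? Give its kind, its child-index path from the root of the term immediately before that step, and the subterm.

Answer: let at 1 : (let x = (let y = (let z = ((\u.(\v.2)) 1) in (2 - 1)) in (if ((\w.false) y) then (let p = true in (\q.y)) else (\r.y))) in 7)

Working:
step 0: ((if false then (if false then 3 else 8) else 4) < (let x = (let y = (let z = ((\u.(\v.2)) 1) in (2 - 1)) in (if ((\w.false) y) then (let p = true in (\q.y)) else (\r.y))) in 7))
step 1: [if@0] (4 < (let x = (let y = (let z = ((\u.(\v.2)) 1) in (2 - 1)) in (if ((\w.false) y) then (let p = true in (\q.y)) else (\r.y))) in 7))
step 2: [let@1] (4 < 7)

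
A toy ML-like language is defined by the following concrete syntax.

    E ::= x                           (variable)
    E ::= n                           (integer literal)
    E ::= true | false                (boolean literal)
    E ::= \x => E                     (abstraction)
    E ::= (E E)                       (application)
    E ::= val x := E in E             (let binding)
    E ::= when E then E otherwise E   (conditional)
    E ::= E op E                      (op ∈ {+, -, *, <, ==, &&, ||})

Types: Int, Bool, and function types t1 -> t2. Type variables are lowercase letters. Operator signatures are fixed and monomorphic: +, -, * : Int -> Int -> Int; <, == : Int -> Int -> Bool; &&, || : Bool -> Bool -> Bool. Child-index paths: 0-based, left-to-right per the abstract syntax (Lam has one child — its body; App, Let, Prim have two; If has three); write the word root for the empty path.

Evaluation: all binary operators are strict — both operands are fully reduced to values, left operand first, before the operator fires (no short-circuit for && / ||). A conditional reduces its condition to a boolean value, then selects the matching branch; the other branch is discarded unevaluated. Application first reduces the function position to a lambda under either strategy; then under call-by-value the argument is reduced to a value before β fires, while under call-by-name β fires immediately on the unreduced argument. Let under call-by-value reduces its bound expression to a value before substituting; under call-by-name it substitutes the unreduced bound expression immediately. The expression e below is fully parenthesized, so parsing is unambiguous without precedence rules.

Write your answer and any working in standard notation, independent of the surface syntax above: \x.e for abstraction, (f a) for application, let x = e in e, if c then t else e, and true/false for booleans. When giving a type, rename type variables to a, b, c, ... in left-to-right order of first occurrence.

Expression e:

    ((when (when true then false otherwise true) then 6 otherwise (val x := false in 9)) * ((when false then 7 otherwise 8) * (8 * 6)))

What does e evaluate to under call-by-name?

Answer: 3456

Working:
step 0: ((if (if true then false else true) then 6 else (let x = false in 9)) * ((if false then 7 else 8) * (8 * 6)))
step 1: [if@0.0] ((if false then 6 else (let x = false in 9)) * ((if false then 7 else 8) * (8 * 6)))
step 2: [if@0] ((let x = false in 9) * ((if false then 7 else 8) * (8 * 6)))
step 3: [let@0] (9 * ((if false then 7 else 8) * (8 * 6)))
step 4: [if@1.0] (9 * (8 * (8 * 6)))
step 5: [delta@1.1] (9 * (8 * 48))
step 6: [delta@1] (9 * 384)
step 7: [delta@root] 3456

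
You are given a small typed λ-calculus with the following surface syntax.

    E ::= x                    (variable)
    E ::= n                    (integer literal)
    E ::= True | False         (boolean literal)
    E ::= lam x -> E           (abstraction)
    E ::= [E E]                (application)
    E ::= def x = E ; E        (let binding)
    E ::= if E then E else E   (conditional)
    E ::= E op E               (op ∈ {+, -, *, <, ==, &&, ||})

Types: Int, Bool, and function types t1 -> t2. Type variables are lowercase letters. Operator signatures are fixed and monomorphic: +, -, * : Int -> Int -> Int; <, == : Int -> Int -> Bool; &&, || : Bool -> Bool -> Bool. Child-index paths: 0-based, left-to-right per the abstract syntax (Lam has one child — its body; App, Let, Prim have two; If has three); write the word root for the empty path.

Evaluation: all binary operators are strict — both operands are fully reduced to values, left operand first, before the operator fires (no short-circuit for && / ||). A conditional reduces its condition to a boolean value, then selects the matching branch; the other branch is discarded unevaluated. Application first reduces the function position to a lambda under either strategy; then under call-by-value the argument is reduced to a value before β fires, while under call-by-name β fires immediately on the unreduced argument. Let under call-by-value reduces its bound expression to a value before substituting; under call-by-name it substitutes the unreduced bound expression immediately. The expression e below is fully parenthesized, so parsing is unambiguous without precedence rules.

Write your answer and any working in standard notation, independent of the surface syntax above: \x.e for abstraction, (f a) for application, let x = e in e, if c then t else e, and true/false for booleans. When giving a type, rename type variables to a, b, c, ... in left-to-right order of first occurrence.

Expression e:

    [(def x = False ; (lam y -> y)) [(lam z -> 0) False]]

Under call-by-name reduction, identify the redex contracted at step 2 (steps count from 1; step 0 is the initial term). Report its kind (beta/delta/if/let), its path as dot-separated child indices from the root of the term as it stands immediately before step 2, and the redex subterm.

Answer: beta at root : ((\y.y) ((\z.0) false))

Derivation:
step 0: ((let x = false in (\y.y)) ((\z.0) false))
step 1: [let@0] ((\y.y) ((\z.0) false))
step 2: [beta@root] ((\z.0) false)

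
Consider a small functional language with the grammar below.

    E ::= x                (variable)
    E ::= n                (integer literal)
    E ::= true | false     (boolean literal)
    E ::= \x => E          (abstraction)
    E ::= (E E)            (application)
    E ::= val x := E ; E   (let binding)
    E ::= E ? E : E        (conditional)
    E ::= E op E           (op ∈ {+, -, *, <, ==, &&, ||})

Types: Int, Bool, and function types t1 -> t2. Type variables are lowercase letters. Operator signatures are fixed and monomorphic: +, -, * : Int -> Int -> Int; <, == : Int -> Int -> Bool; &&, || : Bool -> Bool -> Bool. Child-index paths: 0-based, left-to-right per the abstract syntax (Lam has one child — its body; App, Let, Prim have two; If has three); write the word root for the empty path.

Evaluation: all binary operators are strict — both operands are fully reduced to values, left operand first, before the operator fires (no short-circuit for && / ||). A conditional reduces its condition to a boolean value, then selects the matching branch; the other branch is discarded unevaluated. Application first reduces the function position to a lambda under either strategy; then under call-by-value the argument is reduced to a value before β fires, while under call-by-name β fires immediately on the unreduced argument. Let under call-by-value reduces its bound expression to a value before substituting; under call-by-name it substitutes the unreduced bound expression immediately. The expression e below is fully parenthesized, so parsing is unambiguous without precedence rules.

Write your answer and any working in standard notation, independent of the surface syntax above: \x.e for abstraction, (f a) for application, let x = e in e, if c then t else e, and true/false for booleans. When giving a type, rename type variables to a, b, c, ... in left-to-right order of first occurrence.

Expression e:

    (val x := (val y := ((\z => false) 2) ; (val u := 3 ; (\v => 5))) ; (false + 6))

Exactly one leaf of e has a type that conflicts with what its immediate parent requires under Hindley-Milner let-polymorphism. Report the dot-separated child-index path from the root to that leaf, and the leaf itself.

Working:
\z._ : a -> Bool
  unify a -> Bool ~ Int -> b
  unify a ~ Int
  unify Bool ~ b
_ _ : Bool
let y : Bool
let u : Int
\v._ : c -> Int
let x : forall. c -> Int
  unify Bool ~ Int
  FAIL: mismatch Bool ~ Int

Answer: 1.0 : false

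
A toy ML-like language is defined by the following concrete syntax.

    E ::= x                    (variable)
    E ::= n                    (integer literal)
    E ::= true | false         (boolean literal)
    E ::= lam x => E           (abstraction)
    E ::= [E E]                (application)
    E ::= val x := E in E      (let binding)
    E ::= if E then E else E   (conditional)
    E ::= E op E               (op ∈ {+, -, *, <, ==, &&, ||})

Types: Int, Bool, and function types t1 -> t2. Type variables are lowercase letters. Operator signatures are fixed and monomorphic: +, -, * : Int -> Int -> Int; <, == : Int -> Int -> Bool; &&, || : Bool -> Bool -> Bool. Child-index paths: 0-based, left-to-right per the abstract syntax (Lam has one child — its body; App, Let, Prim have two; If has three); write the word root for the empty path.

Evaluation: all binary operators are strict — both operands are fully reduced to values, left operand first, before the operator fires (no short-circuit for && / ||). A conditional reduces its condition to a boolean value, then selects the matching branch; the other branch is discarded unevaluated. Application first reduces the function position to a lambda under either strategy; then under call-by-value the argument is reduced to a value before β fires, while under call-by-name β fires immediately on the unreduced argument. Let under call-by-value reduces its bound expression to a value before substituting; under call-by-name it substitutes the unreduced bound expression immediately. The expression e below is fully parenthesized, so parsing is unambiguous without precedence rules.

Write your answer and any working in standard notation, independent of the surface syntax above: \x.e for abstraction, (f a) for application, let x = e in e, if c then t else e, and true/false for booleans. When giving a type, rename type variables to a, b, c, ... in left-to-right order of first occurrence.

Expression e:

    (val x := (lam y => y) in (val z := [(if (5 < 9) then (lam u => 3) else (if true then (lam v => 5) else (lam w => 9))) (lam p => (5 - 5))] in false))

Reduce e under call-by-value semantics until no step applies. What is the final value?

Answer: false

Trace:
step 0: (let x = (\y.y) in (let z = ((if (5 < 9) then (\u.3) else (if true then (\v.5) else (\w.9))) (\p.(5 - 5))) in false))
step 1: [let@root] (let z = ((if (5 < 9) then (\u.3) else (if true then (\v.5) else (\w.9))) (\p.(5 - 5))) in false)
step 2: [delta@0.0.0] (let z = ((if true then (\u.3) else (if true then (\v.5) else (\w.9))) (\p.(5 - 5))) in false)
step 3: [if@0.0] (let z = ((\u.3) (\p.(5 - 5))) in false)
step 4: [beta@0] (let z = 3 in false)
step 5: [let@root] false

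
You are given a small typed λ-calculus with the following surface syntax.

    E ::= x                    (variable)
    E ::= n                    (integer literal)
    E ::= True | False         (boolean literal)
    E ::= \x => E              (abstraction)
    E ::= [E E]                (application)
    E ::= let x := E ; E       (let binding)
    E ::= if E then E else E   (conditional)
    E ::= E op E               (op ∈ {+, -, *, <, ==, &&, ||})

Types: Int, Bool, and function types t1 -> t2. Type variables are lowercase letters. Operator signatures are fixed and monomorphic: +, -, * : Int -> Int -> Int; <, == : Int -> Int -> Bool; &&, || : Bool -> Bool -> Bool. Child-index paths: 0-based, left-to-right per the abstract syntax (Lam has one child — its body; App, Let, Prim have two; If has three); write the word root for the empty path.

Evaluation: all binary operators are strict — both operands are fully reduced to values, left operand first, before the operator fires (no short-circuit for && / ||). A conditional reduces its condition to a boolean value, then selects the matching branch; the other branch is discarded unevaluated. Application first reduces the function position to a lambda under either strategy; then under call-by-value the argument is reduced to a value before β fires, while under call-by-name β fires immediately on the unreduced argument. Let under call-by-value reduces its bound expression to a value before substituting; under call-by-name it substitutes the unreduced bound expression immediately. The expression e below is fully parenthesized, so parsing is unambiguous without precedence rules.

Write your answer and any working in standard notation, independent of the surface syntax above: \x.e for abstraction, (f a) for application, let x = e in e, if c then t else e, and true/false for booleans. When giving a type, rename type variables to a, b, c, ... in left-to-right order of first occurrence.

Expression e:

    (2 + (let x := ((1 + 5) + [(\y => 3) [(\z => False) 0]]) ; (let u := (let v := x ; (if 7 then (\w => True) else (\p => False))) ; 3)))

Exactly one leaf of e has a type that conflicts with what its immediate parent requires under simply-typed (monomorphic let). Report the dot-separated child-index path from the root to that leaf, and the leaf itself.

Answer: 1.1.0.1.0 : 7

Working:
  unify Int ~ Int
  unify Int ~ Int
  unify Int ~ Int
  unify Int ~ Int
\y._ : a -> Int
\z._ : b -> Bool
  unify b -> Bool ~ Int -> c
  unify b ~ Int
  unify Bool ~ c
_ _ : Bool
  unify a -> Int ~ Bool -> d
  unify a ~ Bool
  unify Int ~ d
_ _ : Int
  unify Int ~ Int
let x : Int
x : Int
let v : Int
  unify Int ~ Bool
  FAIL: mismatch Int ~ Bool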